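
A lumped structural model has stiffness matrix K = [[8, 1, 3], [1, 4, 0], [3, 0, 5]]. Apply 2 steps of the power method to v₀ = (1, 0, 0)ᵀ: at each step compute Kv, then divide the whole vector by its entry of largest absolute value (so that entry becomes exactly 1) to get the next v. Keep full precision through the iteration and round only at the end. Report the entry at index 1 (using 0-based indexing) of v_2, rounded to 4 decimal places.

0.1622

Kv0 = (8.00000, 1.00000, 3.00000); divide by 8.00000 → v1 = (1.00000, 0.12500, 0.37500)
Kv1 = (9.25000, 1.50000, 4.87500); divide by 9.25000 → v2 = (1.00000, 0.16216, 0.52703)
Requested entry of v2: 12/74 = 0.1622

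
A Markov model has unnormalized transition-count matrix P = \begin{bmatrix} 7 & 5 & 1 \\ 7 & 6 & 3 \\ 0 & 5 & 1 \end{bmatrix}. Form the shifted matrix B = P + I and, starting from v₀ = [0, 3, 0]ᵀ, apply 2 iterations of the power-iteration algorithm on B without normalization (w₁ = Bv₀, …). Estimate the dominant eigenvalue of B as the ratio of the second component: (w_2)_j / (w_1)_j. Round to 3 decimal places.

μ ≈ 14.143

B = P + I has rows (8, 5, 1); (7, 7, 3); (0, 5, 2)
w1 = Bv₀ = (8·0 + 5·3 + 1·0; 7·0 + 7·3 + 3·0; 0·0 + 5·3 + 2·0) = (15, 21, 15)
w2 = Bw1 = (8·15 + 5·21 + 1·15; 7·15 + 7·21 + 3·15; 0·15 + 5·21 + 2·15) = (240, 297, 135)
Ratio: 297/21 = 14.143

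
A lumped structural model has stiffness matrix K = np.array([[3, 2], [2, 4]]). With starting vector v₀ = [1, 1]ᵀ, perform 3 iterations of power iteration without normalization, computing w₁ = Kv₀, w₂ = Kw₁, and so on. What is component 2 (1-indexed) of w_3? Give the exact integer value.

190

w1 = Kv₀ = (5, 6)
w2 = Kw1 = (27, 34)
w3 = Kw2 = (149, 190)
The requested component of w3 is 190.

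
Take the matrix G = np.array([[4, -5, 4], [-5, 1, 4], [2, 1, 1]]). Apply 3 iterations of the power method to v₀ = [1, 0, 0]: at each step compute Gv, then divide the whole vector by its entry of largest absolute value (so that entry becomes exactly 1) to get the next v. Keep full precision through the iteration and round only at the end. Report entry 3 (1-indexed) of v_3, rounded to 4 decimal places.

0.2857

Gv0 = (4.00000, -5.00000, 2.00000); divide by -5.00000 → v1 = (-0.80000, 1.00000, -0.40000)
Gv1 = (-9.80000, 3.40000, -1.00000); divide by -9.80000 → v2 = (1.00000, -0.34694, 0.10204)
Gv2 = (6.14286, -4.93878, 1.75510); divide by 6.14286 → v3 = (1.00000, -0.80399, 0.28571)
Requested entry of v3: 86/301 = 0.2857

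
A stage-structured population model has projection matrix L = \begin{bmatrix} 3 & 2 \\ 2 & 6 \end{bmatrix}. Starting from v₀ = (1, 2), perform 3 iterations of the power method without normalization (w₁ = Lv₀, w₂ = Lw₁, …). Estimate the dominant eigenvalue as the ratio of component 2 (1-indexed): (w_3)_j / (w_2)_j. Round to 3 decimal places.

w1 = Lv₀ = (7, 14)
w2 = Lw1 = (49, 98)
w3 = Lw2 = (343, 686)
Ratio at component: 686 / 98 = 7.000

λ ≈ 7.000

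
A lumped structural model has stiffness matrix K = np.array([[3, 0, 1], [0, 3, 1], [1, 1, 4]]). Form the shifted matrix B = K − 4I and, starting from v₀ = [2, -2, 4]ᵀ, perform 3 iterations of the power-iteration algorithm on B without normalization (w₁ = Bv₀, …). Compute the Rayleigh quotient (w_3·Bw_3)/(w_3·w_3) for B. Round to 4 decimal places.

B = K − 4I has rows (-1, 0, 1); (0, -1, 1); (1, 1, 0)
w1 = Bv₀ = ((-1)·2 + 0·(-2) + 1·4; 0·2 + (-1)·(-2) + 1·4; 1·2 + 1·(-2) + 0·4) = (2, 6, 0)
w2 = Bw1 = ((-1)·2 + 0·6 + 1·0; 0·2 + (-1)·6 + 1·0; 1·2 + 1·6 + 0·0) = (-2, -6, 8)
w3 = Bw2 = (10, 14, -8)
Bw3 = (-18, -22, 24)
w3·Bw3 = -680; w3·w3 = 360; μ ≈ -680/360 = -1.8889

μ ≈ -1.8889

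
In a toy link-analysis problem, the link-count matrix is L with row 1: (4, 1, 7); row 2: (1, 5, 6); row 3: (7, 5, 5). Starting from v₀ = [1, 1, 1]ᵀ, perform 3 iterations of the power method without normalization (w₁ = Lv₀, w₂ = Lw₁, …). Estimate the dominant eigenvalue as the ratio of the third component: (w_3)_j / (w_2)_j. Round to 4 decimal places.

λ ≈ 14.2707

w1 = Lv₀ = (12, 12, 17)
w2 = Lw1 = (179, 174, 229)
w3 = Lw2 = (2493, 2423, 3268)
Ratio at component: 3268 / 229 = 14.2707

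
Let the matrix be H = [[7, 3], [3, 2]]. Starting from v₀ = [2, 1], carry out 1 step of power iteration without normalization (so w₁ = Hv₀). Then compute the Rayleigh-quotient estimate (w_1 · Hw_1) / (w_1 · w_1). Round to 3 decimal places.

λ ≈ 8.405

w1 = Hv₀ = (17, 8)
Hw1 = (143, 67)
w1·Hw1 = 17·143 + 8·67 = 2967; w1·w1 = 17·17 + 8·8 = 353
λ ≈ 2967/353 = 8.405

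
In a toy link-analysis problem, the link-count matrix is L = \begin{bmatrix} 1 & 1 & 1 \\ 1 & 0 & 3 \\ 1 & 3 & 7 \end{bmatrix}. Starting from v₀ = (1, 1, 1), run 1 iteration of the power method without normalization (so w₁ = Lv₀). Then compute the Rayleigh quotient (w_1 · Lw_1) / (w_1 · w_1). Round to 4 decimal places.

8.2877

w1 = Lv₀ = (1·1 + 1·1 + 1·1; 1·1 + 0·1 + 3·1; 1·1 + 3·1 + 7·1) = (3, 4, 11)
Lw1 = (18, 36, 92)
w1·Lw1 = 3·18 + 4·36 + 11·92 = 1210; w1·w1 = 3·3 + 4·4 + 11·11 = 146
λ ≈ 1210/146 = 8.2877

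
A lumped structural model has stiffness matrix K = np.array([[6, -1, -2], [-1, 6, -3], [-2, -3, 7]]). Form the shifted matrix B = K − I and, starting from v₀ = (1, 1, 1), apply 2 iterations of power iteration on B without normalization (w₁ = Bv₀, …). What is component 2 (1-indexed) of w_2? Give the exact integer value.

B = K − I has rows (5, -1, -2); (-1, 5, -3); (-2, -3, 6)
w1 = Bv₀ = (2, 1, 1)
w2 = Bw1 = (7, 0, -1)
Requested component of w2: 0

0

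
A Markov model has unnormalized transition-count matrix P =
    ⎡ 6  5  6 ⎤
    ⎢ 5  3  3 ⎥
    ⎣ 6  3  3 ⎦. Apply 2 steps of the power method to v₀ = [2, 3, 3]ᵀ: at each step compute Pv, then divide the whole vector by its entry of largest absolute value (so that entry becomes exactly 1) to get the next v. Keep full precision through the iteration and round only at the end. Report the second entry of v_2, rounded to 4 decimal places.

0.6763

Pv0 = (45.00000, 28.00000, 30.00000); divide by 45.00000 → v1 = (1.00000, 0.62222, 0.66667)
Pv1 = (13.11111, 8.86667, 9.86667); divide by 13.11111 → v2 = (1.00000, 0.67627, 0.75254)
Requested entry of v2: 399/590 = 0.6763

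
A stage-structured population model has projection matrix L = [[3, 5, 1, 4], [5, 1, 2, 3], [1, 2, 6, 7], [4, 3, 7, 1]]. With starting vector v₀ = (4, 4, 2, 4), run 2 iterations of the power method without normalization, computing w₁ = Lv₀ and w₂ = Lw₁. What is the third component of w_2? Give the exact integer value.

764

w1 = Lv₀ = (50, 40, 52, 46)
w2 = Lw1 = (586, 532, 764, 730)
The requested component of w2 is 764.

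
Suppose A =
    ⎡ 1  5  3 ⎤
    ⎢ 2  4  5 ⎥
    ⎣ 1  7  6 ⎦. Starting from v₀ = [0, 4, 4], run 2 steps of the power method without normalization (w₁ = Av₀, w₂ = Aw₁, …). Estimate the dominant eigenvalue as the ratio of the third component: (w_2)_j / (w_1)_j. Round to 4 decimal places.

w1 = Av₀ = (32, 36, 52)
w2 = Aw1 = (368, 468, 596)
Ratio at component: 596 / 52 = 11.4615

λ ≈ 11.4615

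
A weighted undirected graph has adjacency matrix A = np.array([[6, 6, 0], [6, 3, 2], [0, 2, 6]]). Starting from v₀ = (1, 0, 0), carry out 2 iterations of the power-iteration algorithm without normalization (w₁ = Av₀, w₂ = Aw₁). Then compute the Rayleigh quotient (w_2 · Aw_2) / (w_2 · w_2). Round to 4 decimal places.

10.9127

w1 = Av₀ = (6·1 + 6·0 + 0·0; 6·1 + 3·0 + 2·0; 0·1 + 2·0 + 6·0) = (6, 6, 0)
w2 = Aw1 = (6·6 + 6·6 + 0·0; 6·6 + 3·6 + 2·0; 0·6 + 2·6 + 6·0) = (72, 54, 12)
Aw2 = (756, 618, 180)
w2·Aw2 = 72·756 + 54·618 + 12·180 = 89964; w2·w2 = 72·72 + 54·54 + 12·12 = 8244
λ ≈ 89964/8244 = 10.9127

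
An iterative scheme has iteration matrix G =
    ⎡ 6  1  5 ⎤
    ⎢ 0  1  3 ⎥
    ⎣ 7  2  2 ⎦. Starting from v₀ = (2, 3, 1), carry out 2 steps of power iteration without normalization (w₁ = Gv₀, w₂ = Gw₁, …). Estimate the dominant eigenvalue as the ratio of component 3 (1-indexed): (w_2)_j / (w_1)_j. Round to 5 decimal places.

w1 = Gv₀ = (6·2 + 1·3 + 5·1; 0·2 + 1·3 + 3·1; 7·2 + 2·3 + 2·1) = (20, 6, 22)
w2 = Gw1 = (6·20 + 1·6 + 5·22; 0·20 + 1·6 + 3·22; 7·20 + 2·6 + 2·22) = (236, 72, 196)
Ratio at component: 196 / 22 = 8.90909

λ ≈ 8.90909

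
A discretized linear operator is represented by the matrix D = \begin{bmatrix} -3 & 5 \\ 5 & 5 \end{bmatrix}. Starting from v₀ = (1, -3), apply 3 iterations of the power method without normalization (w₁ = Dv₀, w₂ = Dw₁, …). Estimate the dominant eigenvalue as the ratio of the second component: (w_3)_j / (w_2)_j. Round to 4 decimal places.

w1 = Dv₀ = ((-3)·1 + 5·(-3); 5·1 + 5·(-3)) = (-18, -10)
w2 = Dw1 = ((-3)·(-18) + 5·(-10); 5·(-18) + 5·(-10)) = (4, -140)
w3 = Dw2 = (-712, -680)
Ratio at component: -680 / -140 = 4.8571

λ ≈ 4.8571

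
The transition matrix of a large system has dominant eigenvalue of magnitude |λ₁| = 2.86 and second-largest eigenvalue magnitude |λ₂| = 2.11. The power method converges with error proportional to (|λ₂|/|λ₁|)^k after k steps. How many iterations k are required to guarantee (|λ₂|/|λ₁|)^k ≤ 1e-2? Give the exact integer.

|λ₂/λ₁| = 2.11/2.86 = 0.73776
Need k ≥ ln(1e-2) / ln(0.73776) = -4.6052 / -0.3041 ≈ 15.142
Smallest integer k satisfying the bound: 16

16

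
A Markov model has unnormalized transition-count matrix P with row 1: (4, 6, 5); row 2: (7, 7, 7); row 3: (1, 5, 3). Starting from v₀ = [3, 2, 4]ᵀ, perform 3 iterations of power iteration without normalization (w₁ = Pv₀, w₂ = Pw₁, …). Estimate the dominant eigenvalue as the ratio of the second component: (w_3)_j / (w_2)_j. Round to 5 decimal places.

15.43182

w1 = Pv₀ = (44, 63, 25)
w2 = Pw1 = (679, 924, 434)
w3 = Pw2 = (10430, 14259, 6601)
Ratio at component: 14259 / 924 = 15.43182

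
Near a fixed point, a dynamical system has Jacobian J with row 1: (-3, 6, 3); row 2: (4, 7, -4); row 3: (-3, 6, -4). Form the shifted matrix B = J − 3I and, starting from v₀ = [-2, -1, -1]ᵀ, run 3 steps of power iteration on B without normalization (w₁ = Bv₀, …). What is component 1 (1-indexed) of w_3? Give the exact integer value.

B = J − 3I has rows (-6, 6, 3); (4, 4, -4); (-3, 6, -7)
w1 = Bv₀ = ((-6)·(-2) + 6·(-1) + 3·(-1); 4·(-2) + 4·(-1) + (-4)·(-1); (-3)·(-2) + 6·(-1) + (-7)·(-1)) = (3, -8, 7)
w2 = Bw1 = ((-6)·3 + 6·(-8) + 3·7; 4·3 + 4·(-8) + (-4)·7; (-3)·3 + 6·(-8) + (-7)·7) = (-45, -48, -106)
w3 = Bw2 = (-336, 52, 589)
Requested component of w3: -336

-336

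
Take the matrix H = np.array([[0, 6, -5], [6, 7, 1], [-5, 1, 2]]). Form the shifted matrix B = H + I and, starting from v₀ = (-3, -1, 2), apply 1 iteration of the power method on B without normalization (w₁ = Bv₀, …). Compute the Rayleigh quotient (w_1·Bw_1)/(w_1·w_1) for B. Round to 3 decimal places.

B = H + I has rows (1, 6, -5); (6, 8, 1); (-5, 1, 3)
w1 = Bv₀ = (-19, -24, 20)
Bw1 = (-263, -286, 131)
w1·Bw1 = 14481; w1·w1 = 1337; μ ≈ 14481/1337 = 10.831

μ ≈ 10.831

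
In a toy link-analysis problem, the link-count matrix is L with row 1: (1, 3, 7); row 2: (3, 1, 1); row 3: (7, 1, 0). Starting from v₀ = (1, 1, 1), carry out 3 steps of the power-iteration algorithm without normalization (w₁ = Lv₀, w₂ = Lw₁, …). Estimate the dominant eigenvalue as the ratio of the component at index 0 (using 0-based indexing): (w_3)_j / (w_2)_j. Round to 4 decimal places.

9.6829

w1 = Lv₀ = (11, 5, 8)
w2 = Lw1 = (82, 46, 82)
w3 = Lw2 = (794, 374, 620)
Ratio at component: 794 / 82 = 9.6829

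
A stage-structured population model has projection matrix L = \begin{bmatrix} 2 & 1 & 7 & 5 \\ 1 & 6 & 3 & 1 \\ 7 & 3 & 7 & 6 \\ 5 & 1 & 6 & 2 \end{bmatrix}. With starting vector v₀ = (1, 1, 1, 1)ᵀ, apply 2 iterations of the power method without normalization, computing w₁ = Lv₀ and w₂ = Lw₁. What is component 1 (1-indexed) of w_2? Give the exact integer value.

w1 = Lv₀ = (2·1 + 1·1 + 7·1 + 5·1; 1·1 + 6·1 + 3·1 + 1·1; 7·1 + 3·1 + 7·1 + 6·1; 5·1 + 1·1 + 6·1 + 2·1) = (15, 11, 23, 14)
w2 = Lw1 = (2·15 + 1·11 + 7·23 + 5·14; 1·15 + 6·11 + 3·23 + 1·14; 7·15 + 3·11 + 7·23 + 6·14; 5·15 + 1·11 + 6·23 + 2·14) = (272, 164, 383, 252)
The requested component of w2 is 272.

272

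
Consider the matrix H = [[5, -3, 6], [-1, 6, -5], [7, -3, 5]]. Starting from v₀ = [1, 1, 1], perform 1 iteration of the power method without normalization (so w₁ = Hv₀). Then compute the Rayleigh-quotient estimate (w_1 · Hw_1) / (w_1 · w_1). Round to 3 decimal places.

λ ≈ 11.455

w1 = Hv₀ = (5·1 + (-3)·1 + 6·1; (-1)·1 + 6·1 + (-5)·1; 7·1 + (-3)·1 + 5·1) = (8, 0, 9)
Hw1 = (94, -53, 101)
w1·Hw1 = 8·94 + 0·(-53) + 9·101 = 1661; w1·w1 = 8·8 + 0·0 + 9·9 = 145
λ ≈ 1661/145 = 11.455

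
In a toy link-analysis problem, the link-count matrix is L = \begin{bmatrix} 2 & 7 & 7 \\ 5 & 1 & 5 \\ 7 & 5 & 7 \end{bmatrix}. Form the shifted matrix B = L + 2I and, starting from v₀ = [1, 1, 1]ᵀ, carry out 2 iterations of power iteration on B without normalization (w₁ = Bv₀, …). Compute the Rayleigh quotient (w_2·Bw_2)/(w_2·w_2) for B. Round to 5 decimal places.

μ ≈ 17.80539

B = L + 2I has rows (4, 7, 7); (5, 3, 5); (7, 5, 9)
w1 = Bv₀ = (18, 13, 21)
w2 = Bw1 = (310, 234, 380)
Bw2 = (5538, 4152, 6760)
w2·Bw2 = 5257148; w2·w2 = 295256; μ ≈ 5257148/295256 = 17.80539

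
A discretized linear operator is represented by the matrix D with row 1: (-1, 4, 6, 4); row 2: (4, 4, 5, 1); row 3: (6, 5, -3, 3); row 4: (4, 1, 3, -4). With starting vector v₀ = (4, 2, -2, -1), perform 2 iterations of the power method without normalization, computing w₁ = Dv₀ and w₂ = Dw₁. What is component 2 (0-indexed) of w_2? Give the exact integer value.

w1 = Dv₀ = ((-1)·4 + 4·2 + 6·(-2) + 4·(-1); 4·4 + 4·2 + 5·(-2) + 1·(-1); 6·4 + 5·2 + (-3)·(-2) + 3·(-1); 4·4 + 1·2 + 3·(-2) + (-4)·(-1)) = (-12, 13, 37, 16)
w2 = Dw1 = ((-1)·(-12) + 4·13 + 6·37 + 4·16; 4·(-12) + 4·13 + 5·37 + 1·16; 6·(-12) + 5·13 + (-3)·37 + 3·16; 4·(-12) + 1·13 + 3·37 + (-4)·16) = (350, 205, -70, 12)
The requested component of w2 is -70.

-70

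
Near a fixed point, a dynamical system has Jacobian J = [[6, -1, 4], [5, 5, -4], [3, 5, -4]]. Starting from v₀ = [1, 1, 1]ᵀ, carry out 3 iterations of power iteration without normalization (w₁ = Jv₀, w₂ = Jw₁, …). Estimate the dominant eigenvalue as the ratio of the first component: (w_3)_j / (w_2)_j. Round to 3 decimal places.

w1 = Jv₀ = (9, 6, 4)
w2 = Jw1 = (64, 59, 41)
w3 = Jw2 = (489, 451, 323)
Ratio at component: 489 / 64 = 7.641

7.641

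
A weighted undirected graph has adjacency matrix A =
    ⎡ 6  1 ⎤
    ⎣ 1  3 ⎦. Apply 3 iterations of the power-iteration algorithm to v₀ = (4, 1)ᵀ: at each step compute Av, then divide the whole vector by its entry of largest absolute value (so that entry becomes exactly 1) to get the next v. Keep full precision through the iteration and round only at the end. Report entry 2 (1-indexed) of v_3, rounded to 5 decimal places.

Av0 = (25.000000, 7.000000); divide by 25.000000 → v1 = (1.000000, 0.280000)
Av1 = (6.280000, 1.840000); divide by 6.280000 → v2 = (1.000000, 0.292994)
Av2 = (6.292994, 1.878981); divide by 6.292994 → v3 = (1.000000, 0.298583)
Requested entry of v3: 295/988 = 0.29858

0.29858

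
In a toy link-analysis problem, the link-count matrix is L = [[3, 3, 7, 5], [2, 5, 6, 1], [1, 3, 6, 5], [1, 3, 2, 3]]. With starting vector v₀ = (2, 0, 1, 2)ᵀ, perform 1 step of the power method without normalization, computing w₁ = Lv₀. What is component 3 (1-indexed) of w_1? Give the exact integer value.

18

w1 = Lv₀ = (3·2 + 3·0 + 7·1 + 5·2; 2·2 + 5·0 + 6·1 + 1·2; 1·2 + 3·0 + 6·1 + 5·2; 1·2 + 3·0 + 2·1 + 3·2) = (23, 12, 18, 10)
The requested component of w1 is 18.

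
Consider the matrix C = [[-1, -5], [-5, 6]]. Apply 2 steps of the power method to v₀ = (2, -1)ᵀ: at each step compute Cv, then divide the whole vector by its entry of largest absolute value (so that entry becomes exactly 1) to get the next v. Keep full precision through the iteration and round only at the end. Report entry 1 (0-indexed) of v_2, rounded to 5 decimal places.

1.00000

Cv0 = (3.000000, -16.000000); divide by -16.000000 → v1 = (-0.187500, 1.000000)
Cv1 = (-4.812500, 6.937500); divide by 6.937500 → v2 = (-0.693694, 1.000000)
Requested entry of v2: -111/-111 = 1.00000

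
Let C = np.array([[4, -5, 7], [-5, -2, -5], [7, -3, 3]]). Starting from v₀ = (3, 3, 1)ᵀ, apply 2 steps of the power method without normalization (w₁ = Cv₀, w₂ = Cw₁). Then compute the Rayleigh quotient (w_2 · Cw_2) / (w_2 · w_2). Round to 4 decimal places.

w1 = Cv₀ = (4·3 + (-5)·3 + 7·1; (-5)·3 + (-2)·3 + (-5)·1; 7·3 + (-3)·3 + 3·1) = (4, -26, 15)
w2 = Cw1 = (4·4 + (-5)·(-26) + 7·15; (-5)·4 + (-2)·(-26) + (-5)·15; 7·4 + (-3)·(-26) + 3·15) = (251, -43, 151)
Cw2 = (2276, -1924, 2339)
w2·Cw2 = 251·2276 + (-43)·(-1924) + 151·2339 = 1007197; w2·w2 = 251·251 + (-43)·(-43) + 151·151 = 87651
λ ≈ 1007197/87651 = 11.4910

λ ≈ 11.4910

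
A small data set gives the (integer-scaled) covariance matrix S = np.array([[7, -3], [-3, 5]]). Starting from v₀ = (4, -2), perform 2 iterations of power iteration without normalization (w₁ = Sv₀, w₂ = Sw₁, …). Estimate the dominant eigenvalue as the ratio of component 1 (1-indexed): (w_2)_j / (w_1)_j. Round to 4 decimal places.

λ ≈ 8.9412

w1 = Sv₀ = (7·4 + (-3)·(-2); (-3)·4 + 5·(-2)) = (34, -22)
w2 = Sw1 = (7·34 + (-3)·(-22); (-3)·34 + 5·(-22)) = (304, -212)
Ratio at component: 304 / 34 = 8.9412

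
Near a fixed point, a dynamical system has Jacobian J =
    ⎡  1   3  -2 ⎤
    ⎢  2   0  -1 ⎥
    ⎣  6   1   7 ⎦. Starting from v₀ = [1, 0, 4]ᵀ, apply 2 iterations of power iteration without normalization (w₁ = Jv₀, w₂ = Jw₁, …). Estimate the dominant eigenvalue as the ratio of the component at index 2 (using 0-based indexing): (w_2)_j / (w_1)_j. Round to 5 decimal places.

w1 = Jv₀ = (-7, -2, 34)
w2 = Jw1 = (-81, -48, 194)
Ratio at component: 194 / 34 = 5.70588

λ ≈ 5.70588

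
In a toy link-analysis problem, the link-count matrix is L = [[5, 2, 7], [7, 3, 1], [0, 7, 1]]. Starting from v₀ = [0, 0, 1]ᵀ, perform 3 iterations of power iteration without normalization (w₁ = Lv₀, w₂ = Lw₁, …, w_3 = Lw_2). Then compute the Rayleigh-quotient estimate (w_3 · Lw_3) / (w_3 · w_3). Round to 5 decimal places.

w1 = Lv₀ = (5·0 + 2·0 + 7·1; 7·0 + 3·0 + 1·1; 0·0 + 7·0 + 1·1) = (7, 1, 1)
w2 = Lw1 = (5·7 + 2·1 + 7·1; 7·7 + 3·1 + 1·1; 0·7 + 7·1 + 1·1) = (44, 53, 8)
w3 = Lw2 = (382, 475, 379)
Lw3 = (5513, 4478, 3704)
w3·Lw3 = 382·5513 + 475·4478 + 379·3704 = 5636832; w3·w3 = 382·382 + 475·475 + 379·379 = 515190
λ ≈ 5636832/515190 = 10.94127

λ ≈ 10.94127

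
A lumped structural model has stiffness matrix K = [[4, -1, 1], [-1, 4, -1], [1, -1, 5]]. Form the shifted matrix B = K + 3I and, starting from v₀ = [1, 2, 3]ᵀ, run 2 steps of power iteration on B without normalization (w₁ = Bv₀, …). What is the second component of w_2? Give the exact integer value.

39

B = K + 3I has rows (7, -1, 1); (-1, 7, -1); (1, -1, 8)
w1 = Bv₀ = (8, 10, 23)
w2 = Bw1 = (69, 39, 182)
Requested component of w2: 39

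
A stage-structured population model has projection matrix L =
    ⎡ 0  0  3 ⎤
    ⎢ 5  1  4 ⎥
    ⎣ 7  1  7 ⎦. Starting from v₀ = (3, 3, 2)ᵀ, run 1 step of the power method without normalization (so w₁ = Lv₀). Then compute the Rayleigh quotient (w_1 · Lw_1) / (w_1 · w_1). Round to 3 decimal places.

w1 = Lv₀ = (6, 26, 38)
Lw1 = (114, 208, 334)
w1·Lw1 = 6·114 + 26·208 + 38·334 = 18784; w1·w1 = 6·6 + 26·26 + 38·38 = 2156
λ ≈ 18784/2156 = 8.712

λ ≈ 8.712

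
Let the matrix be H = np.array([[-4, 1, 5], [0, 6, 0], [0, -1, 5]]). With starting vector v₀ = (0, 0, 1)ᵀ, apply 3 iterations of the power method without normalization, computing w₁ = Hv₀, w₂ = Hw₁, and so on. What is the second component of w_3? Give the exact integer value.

0

w1 = Hv₀ = ((-4)·0 + 1·0 + 5·1; 0·0 + 6·0 + 0·1; 0·0 + (-1)·0 + 5·1) = (5, 0, 5)
w2 = Hw1 = ((-4)·5 + 1·0 + 5·5; 0·5 + 6·0 + 0·5; 0·5 + (-1)·0 + 5·5) = (5, 0, 25)
w3 = Hw2 = (105, 0, 125)
The requested component of w3 is 0.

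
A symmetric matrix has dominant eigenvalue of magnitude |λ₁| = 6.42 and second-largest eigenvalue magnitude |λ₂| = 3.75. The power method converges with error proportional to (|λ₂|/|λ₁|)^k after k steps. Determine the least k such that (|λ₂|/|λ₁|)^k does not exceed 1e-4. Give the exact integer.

18

|λ₂/λ₁| = 3.75/6.42 = 0.58411
Need k ≥ ln(1e-4) / ln(0.58411) = -9.2103 / -0.5377 ≈ 17.130
Smallest integer k satisfying the bound: 18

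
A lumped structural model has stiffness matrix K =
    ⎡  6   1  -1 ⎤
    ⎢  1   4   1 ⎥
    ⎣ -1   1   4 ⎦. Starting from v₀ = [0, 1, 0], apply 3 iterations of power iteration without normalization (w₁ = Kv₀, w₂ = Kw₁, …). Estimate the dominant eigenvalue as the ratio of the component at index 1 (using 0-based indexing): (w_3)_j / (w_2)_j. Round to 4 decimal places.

w1 = Kv₀ = (6·0 + 1·1 + (-1)·0; 1·0 + 4·1 + 1·0; (-1)·0 + 1·1 + 4·0) = (1, 4, 1)
w2 = Kw1 = (6·1 + 1·4 + (-1)·1; 1·1 + 4·4 + 1·1; (-1)·1 + 1·4 + 4·1) = (9, 18, 7)
w3 = Kw2 = (65, 88, 37)
Ratio at component: 88 / 18 = 4.8889

λ ≈ 4.8889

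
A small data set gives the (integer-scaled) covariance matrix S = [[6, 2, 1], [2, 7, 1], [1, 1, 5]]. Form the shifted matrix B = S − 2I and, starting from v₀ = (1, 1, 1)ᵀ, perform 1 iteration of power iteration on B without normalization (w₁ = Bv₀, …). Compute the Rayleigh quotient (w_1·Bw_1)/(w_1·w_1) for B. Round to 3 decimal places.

μ ≈ 6.993

B = S − 2I has rows (4, 2, 1); (2, 5, 1); (1, 1, 3)
w1 = Bv₀ = (4·1 + 2·1 + 1·1; 2·1 + 5·1 + 1·1; 1·1 + 1·1 + 3·1) = (7, 8, 5)
Bw1 = (49, 59, 30)
w1·Bw1 = 965; w1·w1 = 138; μ ≈ 965/138 = 6.993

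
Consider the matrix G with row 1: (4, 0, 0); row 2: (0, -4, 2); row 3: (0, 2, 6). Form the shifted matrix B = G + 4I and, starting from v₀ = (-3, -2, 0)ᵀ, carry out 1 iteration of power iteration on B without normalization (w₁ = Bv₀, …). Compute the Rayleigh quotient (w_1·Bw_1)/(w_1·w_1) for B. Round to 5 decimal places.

μ ≈ 8.05405

B = G + 4I has rows (8, 0, 0); (0, 0, 2); (0, 2, 10)
w1 = Bv₀ = (8·(-3) + 0·(-2) + 0·0; 0·(-3) + 0·(-2) + 2·0; 0·(-3) + 2·(-2) + 10·0) = (-24, 0, -4)
Bw1 = (-192, -8, -40)
w1·Bw1 = 4768; w1·w1 = 592; μ ≈ 4768/592 = 8.05405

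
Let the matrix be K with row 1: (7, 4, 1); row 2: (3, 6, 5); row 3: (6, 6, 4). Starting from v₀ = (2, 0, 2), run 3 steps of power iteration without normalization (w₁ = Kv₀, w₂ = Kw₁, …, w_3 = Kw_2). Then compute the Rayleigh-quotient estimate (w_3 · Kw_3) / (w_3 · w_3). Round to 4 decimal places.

λ ≈ 13.7131

w1 = Kv₀ = (7·2 + 4·0 + 1·2; 3·2 + 6·0 + 5·2; 6·2 + 6·0 + 4·2) = (16, 16, 20)
w2 = Kw1 = (7·16 + 4·16 + 1·20; 3·16 + 6·16 + 5·20; 6·16 + 6·16 + 4·20) = (196, 244, 272)
w3 = Kw2 = (2620, 3412, 3728)
Kw3 = (35716, 46972, 51104)
w3·Kw3 = 2620·35716 + 3412·46972 + 3728·51104 = 444360096; w3·w3 = 2620·2620 + 3412·3412 + 3728·3728 = 32404128
λ ≈ 444360096/32404128 = 13.7131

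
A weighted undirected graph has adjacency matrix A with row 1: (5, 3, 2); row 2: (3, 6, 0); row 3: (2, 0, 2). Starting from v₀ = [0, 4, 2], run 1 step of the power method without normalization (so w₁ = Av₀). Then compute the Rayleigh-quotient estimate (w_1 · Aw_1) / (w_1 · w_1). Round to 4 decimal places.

w1 = Av₀ = (5·0 + 3·4 + 2·2; 3·0 + 6·4 + 0·2; 2·0 + 0·4 + 2·2) = (16, 24, 4)
Aw1 = (160, 192, 40)
w1·Aw1 = 16·160 + 24·192 + 4·40 = 7328; w1·w1 = 16·16 + 24·24 + 4·4 = 848
λ ≈ 7328/848 = 8.6415

8.6415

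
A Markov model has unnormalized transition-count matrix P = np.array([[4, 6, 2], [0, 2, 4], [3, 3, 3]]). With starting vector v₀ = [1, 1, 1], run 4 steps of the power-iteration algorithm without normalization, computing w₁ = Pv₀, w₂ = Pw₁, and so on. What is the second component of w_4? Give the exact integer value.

3612

w1 = Pv₀ = (12, 6, 9)
w2 = Pw1 = (102, 48, 81)
w3 = Pw2 = (858, 420, 693)
w4 = Pw3 = (7338, 3612, 5913)
The requested component of w4 is 3612.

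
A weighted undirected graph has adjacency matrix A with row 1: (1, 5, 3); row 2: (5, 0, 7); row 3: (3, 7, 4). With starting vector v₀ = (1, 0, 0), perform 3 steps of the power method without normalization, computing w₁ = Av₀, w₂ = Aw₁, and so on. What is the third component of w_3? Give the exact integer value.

w1 = Av₀ = (1·1 + 5·0 + 3·0; 5·1 + 0·0 + 7·0; 3·1 + 7·0 + 4·0) = (1, 5, 3)
w2 = Aw1 = (1·1 + 5·5 + 3·3; 5·1 + 0·5 + 7·3; 3·1 + 7·5 + 4·3) = (35, 26, 50)
w3 = Aw2 = (315, 525, 487)
The requested component of w3 is 487.

487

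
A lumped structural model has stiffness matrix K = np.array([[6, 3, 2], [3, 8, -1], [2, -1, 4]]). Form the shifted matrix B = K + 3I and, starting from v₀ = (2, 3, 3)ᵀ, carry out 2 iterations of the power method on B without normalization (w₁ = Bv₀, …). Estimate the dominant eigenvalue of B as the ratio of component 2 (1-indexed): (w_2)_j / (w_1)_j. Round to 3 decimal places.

B = K + 3I has rows (9, 3, 2); (3, 11, -1); (2, -1, 7)
w1 = Bv₀ = (9·2 + 3·3 + 2·3; 3·2 + 11·3 + (-1)·3; 2·2 + (-1)·3 + 7·3) = (33, 36, 22)
w2 = Bw1 = (9·33 + 3·36 + 2·22; 3·33 + 11·36 + (-1)·22; 2·33 + (-1)·36 + 7·22) = (449, 473, 184)
Ratio: 473/36 = 13.139

μ ≈ 13.139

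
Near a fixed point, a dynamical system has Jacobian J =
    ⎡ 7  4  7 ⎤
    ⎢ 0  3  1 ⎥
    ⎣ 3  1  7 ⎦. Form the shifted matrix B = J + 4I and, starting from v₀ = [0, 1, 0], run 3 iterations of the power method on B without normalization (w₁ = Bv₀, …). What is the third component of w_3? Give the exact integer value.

B = J + 4I has rows (11, 4, 7); (0, 7, 1); (3, 1, 11)
w1 = Bv₀ = (11·0 + 4·1 + 7·0; 0·0 + 7·1 + 1·0; 3·0 + 1·1 + 11·0) = (4, 7, 1)
w2 = Bw1 = (11·4 + 4·7 + 7·1; 0·4 + 7·7 + 1·1; 3·4 + 1·7 + 11·1) = (79, 50, 30)
w3 = Bw2 = (1279, 380, 617)
Requested component of w3: 617

617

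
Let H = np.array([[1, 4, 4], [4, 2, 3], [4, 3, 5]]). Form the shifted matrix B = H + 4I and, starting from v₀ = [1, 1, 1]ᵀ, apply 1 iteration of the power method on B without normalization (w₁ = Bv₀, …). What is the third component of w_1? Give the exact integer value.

16

B = H + 4I has rows (5, 4, 4); (4, 6, 3); (4, 3, 9)
w1 = Bv₀ = (5·1 + 4·1 + 4·1; 4·1 + 6·1 + 3·1; 4·1 + 3·1 + 9·1) = (13, 13, 16)
Requested component of w1: 16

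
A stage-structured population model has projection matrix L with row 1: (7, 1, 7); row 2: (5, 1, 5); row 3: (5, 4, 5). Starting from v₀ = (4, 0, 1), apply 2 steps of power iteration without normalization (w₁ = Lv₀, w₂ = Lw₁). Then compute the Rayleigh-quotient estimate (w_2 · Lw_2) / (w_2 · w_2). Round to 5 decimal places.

λ ≈ 13.94489

w1 = Lv₀ = (35, 25, 25)
w2 = Lw1 = (445, 325, 400)
Lw2 = (6240, 4550, 5525)
w2·Lw2 = 445·6240 + 325·4550 + 400·5525 = 6465550; w2·w2 = 445·445 + 325·325 + 400·400 = 463650
λ ≈ 6465550/463650 = 13.94489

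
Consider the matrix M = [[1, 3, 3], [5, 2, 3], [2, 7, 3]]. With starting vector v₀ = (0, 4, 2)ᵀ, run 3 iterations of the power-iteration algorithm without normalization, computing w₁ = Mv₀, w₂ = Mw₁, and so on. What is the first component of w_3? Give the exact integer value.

1530

w1 = Mv₀ = (18, 14, 34)
w2 = Mw1 = (162, 220, 236)
w3 = Mw2 = (1530, 1958, 2572)
The requested component of w3 is 1530.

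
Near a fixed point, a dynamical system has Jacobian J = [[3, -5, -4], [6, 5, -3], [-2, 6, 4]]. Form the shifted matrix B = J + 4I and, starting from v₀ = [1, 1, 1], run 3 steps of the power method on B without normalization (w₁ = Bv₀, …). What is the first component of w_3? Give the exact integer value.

-1842

B = J + 4I has rows (7, -5, -4); (6, 9, -3); (-2, 6, 8)
w1 = Bv₀ = (-2, 12, 12)
w2 = Bw1 = (-122, 60, 172)
w3 = Bw2 = (-1842, -708, 1980)
Requested component of w3: -1842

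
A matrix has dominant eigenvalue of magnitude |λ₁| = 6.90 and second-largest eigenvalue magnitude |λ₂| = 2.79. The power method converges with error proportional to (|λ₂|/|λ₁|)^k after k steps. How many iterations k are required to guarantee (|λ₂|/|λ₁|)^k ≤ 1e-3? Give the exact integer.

8

|λ₂/λ₁| = 2.79/6.90 = 0.40435
Need k ≥ ln(1e-3) / ln(0.40435) = -6.9078 / -0.9055 ≈ 7.629
Smallest integer k satisfying the bound: 8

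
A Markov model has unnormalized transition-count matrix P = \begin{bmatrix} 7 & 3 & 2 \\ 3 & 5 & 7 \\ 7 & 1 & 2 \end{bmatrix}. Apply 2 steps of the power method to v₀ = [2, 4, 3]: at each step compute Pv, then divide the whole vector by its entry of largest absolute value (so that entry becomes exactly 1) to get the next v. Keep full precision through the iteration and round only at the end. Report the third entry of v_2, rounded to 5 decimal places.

Pv0 = (32.000000, 47.000000, 24.000000); divide by 47.000000 → v1 = (0.680851, 1.000000, 0.510638)
Pv1 = (8.787234, 10.617021, 6.787234); divide by 10.617021 → v2 = (0.827655, 1.000000, 0.639279)
Requested entry of v2: 319/499 = 0.63928

0.63928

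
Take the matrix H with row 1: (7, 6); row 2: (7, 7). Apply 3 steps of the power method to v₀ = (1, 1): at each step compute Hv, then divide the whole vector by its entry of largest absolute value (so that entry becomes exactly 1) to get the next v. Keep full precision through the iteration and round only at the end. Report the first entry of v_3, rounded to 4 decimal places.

0.9258

Hv0 = (13.00000, 14.00000); divide by 14.00000 → v1 = (0.92857, 1.00000)
Hv1 = (12.50000, 13.50000); divide by 13.50000 → v2 = (0.92593, 1.00000)
Hv2 = (12.48148, 13.48148); divide by 13.48148 → v3 = (0.92582, 1.00000)
Requested entry of v3: 2359/2548 = 0.9258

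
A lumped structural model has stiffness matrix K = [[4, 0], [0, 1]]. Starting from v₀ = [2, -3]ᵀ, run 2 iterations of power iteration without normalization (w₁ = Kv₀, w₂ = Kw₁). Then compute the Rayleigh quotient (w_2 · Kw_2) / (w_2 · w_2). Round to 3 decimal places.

w1 = Kv₀ = (4·2 + 0·(-3); 0·2 + 1·(-3)) = (8, -3)
w2 = Kw1 = (4·8 + 0·(-3); 0·8 + 1·(-3)) = (32, -3)
Kw2 = (128, -3)
w2·Kw2 = 32·128 + (-3)·(-3) = 4105; w2·w2 = 32·32 + (-3)·(-3) = 1033
λ ≈ 4105/1033 = 3.974

λ ≈ 3.974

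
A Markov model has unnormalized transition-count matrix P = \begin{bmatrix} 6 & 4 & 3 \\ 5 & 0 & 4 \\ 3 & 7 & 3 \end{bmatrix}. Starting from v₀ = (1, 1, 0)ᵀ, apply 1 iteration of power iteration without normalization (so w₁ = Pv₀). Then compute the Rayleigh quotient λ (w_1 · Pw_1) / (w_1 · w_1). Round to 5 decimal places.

λ ≈ 11.11111

w1 = Pv₀ = (10, 5, 10)
Pw1 = (110, 90, 95)
w1·Pw1 = 10·110 + 5·90 + 10·95 = 2500; w1·w1 = 10·10 + 5·5 + 10·10 = 225
λ ≈ 2500/225 = 11.11111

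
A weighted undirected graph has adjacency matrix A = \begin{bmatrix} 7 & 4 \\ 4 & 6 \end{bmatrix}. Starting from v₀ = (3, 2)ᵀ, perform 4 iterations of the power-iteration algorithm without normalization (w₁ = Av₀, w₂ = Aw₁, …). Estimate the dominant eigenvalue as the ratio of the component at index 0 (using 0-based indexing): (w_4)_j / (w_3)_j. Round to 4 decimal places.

w1 = Av₀ = (7·3 + 4·2; 4·3 + 6·2) = (29, 24)
w2 = Aw1 = (7·29 + 4·24; 4·29 + 6·24) = (299, 260)
w3 = Aw2 = (3133, 2756)
w4 = Aw3 = (32955, 29068)
Ratio at component: 32955 / 3133 = 10.5187

10.5187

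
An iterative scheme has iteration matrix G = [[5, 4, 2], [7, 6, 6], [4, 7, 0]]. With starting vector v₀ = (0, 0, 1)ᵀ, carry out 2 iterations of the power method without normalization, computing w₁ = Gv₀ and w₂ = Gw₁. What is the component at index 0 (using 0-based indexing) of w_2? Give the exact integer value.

34

w1 = Gv₀ = (5·0 + 4·0 + 2·1; 7·0 + 6·0 + 6·1; 4·0 + 7·0 + 0·1) = (2, 6, 0)
w2 = Gw1 = (5·2 + 4·6 + 2·0; 7·2 + 6·6 + 6·0; 4·2 + 7·6 + 0·0) = (34, 50, 50)
The requested component of w2 is 34.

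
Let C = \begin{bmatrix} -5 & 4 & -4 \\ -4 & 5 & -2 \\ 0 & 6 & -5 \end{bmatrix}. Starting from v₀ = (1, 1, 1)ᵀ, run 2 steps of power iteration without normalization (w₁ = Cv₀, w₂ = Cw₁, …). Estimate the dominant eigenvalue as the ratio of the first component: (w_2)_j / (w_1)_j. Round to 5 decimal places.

w1 = Cv₀ = ((-5)·1 + 4·1 + (-4)·1; (-4)·1 + 5·1 + (-2)·1; 0·1 + 6·1 + (-5)·1) = (-5, -1, 1)
w2 = Cw1 = ((-5)·(-5) + 4·(-1) + (-4)·1; (-4)·(-5) + 5·(-1) + (-2)·1; 0·(-5) + 6·(-1) + (-5)·1) = (17, 13, -11)
Ratio at component: 17 / -5 = -3.40000

λ ≈ -3.40000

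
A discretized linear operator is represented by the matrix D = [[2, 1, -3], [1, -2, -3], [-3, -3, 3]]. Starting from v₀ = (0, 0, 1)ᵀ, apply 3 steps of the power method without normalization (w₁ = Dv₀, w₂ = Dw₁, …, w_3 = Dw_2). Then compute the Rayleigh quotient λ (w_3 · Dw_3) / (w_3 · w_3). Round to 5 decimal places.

w1 = Dv₀ = (2·0 + 1·0 + (-3)·1; 1·0 + (-2)·0 + (-3)·1; (-3)·0 + (-3)·0 + 3·1) = (-3, -3, 3)
w2 = Dw1 = (2·(-3) + 1·(-3) + (-3)·3; 1·(-3) + (-2)·(-3) + (-3)·3; (-3)·(-3) + (-3)·(-3) + 3·3) = (-18, -6, 27)
w3 = Dw2 = (-123, -87, 153)
Dw3 = (-792, -408, 1089)
w3·Dw3 = (-123)·(-792) + (-87)·(-408) + 153·1089 = 299529; w3·w3 = (-123)·(-123) + (-87)·(-87) + 153·153 = 46107
λ ≈ 299529/46107 = 6.49639

6.49639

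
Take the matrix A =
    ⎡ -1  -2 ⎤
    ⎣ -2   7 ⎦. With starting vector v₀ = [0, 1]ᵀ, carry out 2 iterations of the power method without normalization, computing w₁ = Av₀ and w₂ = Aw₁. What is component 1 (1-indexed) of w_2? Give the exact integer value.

w1 = Av₀ = ((-1)·0 + (-2)·1; (-2)·0 + 7·1) = (-2, 7)
w2 = Aw1 = ((-1)·(-2) + (-2)·7; (-2)·(-2) + 7·7) = (-12, 53)
The requested component of w2 is -12.

-12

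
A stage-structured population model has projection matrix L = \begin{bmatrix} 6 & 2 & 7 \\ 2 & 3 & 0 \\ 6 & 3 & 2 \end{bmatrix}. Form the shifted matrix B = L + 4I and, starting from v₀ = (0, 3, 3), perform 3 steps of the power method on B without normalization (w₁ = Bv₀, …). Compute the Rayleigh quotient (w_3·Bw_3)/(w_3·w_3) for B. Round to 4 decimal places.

B = L + 4I has rows (10, 2, 7); (2, 7, 0); (6, 3, 6)
w1 = Bv₀ = (10·0 + 2·3 + 7·3; 2·0 + 7·3 + 0·3; 6·0 + 3·3 + 6·3) = (27, 21, 27)
w2 = Bw1 = (10·27 + 2·21 + 7·27; 2·27 + 7·21 + 0·27; 6·27 + 3·21 + 6·27) = (501, 201, 387)
w3 = Bw2 = (8121, 2409, 5931)
Bw3 = (127545, 33105, 91539)
w3·Bw3 = 1658460699; w3·w3 = 106930683; μ ≈ 1658460699/106930683 = 15.5097

15.5097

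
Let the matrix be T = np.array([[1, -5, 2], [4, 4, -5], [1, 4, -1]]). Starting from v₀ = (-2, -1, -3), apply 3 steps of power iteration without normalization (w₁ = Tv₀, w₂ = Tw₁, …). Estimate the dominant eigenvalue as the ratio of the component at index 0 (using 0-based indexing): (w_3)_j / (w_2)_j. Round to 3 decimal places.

3.125

w1 = Tv₀ = (1·(-2) + (-5)·(-1) + 2·(-3); 4·(-2) + 4·(-1) + (-5)·(-3); 1·(-2) + 4·(-1) + (-1)·(-3)) = (-3, 3, -3)
w2 = Tw1 = (1·(-3) + (-5)·3 + 2·(-3); 4·(-3) + 4·3 + (-5)·(-3); 1·(-3) + 4·3 + (-1)·(-3)) = (-24, 15, 12)
w3 = Tw2 = (-75, -96, 24)
Ratio at component: -75 / -24 = 3.125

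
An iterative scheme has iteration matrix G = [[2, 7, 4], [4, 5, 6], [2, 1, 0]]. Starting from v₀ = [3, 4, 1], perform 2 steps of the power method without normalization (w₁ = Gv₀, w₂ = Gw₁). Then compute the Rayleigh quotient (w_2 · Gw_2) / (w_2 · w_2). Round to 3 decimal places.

10.518

w1 = Gv₀ = (2·3 + 7·4 + 4·1; 4·3 + 5·4 + 6·1; 2·3 + 1·4 + 0·1) = (38, 38, 10)
w2 = Gw1 = (2·38 + 7·38 + 4·10; 4·38 + 5·38 + 6·10; 2·38 + 1·38 + 0·10) = (382, 402, 114)
Gw2 = (4034, 4222, 1166)
w2·Gw2 = 382·4034 + 402·4222 + 114·1166 = 3371156; w2·w2 = 382·382 + 402·402 + 114·114 = 320524
λ ≈ 3371156/320524 = 10.518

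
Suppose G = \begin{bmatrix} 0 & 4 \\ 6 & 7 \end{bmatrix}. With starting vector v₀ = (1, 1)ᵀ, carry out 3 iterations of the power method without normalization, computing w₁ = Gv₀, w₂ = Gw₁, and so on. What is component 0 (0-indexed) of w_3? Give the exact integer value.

460

w1 = Gv₀ = (0·1 + 4·1; 6·1 + 7·1) = (4, 13)
w2 = Gw1 = (0·4 + 4·13; 6·4 + 7·13) = (52, 115)
w3 = Gw2 = (460, 1117)
The requested component of w3 is 460.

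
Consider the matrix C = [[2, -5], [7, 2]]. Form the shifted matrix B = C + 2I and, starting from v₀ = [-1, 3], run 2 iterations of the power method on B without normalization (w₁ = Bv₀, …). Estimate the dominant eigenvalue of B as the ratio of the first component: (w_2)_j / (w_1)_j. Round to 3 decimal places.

B = C + 2I has rows (4, -5); (7, 4)
w1 = Bv₀ = (4·(-1) + (-5)·3; 7·(-1) + 4·3) = (-19, 5)
w2 = Bw1 = (4·(-19) + (-5)·5; 7·(-19) + 4·5) = (-101, -113)
Ratio: -101/-19 = 5.316

5.316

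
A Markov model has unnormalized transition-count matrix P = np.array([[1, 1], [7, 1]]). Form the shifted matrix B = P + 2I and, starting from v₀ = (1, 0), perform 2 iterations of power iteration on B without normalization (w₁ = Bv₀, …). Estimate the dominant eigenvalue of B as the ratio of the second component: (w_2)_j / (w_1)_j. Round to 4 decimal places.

6.0000

B = P + 2I has rows (3, 1); (7, 3)
w1 = Bv₀ = (3·1 + 1·0; 7·1 + 3·0) = (3, 7)
w2 = Bw1 = (3·3 + 1·7; 7·3 + 3·7) = (16, 42)
Ratio: 42/7 = 6.0000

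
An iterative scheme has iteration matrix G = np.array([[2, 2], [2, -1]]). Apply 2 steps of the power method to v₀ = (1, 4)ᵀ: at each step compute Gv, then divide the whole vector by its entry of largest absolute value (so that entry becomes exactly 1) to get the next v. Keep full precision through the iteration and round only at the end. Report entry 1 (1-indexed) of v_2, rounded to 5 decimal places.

0.72727

Gv0 = (10.000000, -2.000000); divide by 10.000000 → v1 = (1.000000, -0.200000)
Gv1 = (1.600000, 2.200000); divide by 2.200000 → v2 = (0.727273, 1.000000)
Requested entry of v2: 16/22 = 0.72727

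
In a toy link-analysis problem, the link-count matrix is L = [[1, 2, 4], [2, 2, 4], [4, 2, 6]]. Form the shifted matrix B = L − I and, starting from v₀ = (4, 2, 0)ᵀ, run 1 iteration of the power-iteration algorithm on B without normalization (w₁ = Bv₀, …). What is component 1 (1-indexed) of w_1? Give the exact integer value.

4

B = L − I has rows (0, 2, 4); (2, 1, 4); (4, 2, 5)
w1 = Bv₀ = (0·4 + 2·2 + 4·0; 2·4 + 1·2 + 4·0; 4·4 + 2·2 + 5·0) = (4, 10, 20)
Requested component of w1: 4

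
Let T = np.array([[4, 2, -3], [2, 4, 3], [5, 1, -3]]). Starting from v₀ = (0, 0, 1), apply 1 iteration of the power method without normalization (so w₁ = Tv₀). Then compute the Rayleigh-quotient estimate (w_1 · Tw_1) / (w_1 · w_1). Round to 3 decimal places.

w1 = Tv₀ = (-3, 3, -3)
Tw1 = (3, -3, -3)
w1·Tw1 = (-3)·3 + 3·(-3) + (-3)·(-3) = -9; w1·w1 = (-3)·(-3) + 3·3 + (-3)·(-3) = 27
λ ≈ -9/27 = -0.333

λ ≈ -0.333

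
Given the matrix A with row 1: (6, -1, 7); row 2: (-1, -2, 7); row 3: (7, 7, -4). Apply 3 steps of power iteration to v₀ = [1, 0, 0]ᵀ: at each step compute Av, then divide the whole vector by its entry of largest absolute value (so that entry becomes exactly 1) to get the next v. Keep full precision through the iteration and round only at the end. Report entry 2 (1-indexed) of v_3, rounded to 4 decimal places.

-0.1429

Av0 = (6.00000, -1.00000, 7.00000); divide by 7.00000 → v1 = (0.85714, -0.14286, 1.00000)
Av1 = (12.28571, 6.42857, 1.00000); divide by 12.28571 → v2 = (1.00000, 0.52326, 0.08140)
Av2 = (6.04651, -1.47674, 10.33721); divide by 10.33721 → v3 = (0.58493, -0.14286, 1.00000)
Requested entry of v3: -127/889 = -0.1429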